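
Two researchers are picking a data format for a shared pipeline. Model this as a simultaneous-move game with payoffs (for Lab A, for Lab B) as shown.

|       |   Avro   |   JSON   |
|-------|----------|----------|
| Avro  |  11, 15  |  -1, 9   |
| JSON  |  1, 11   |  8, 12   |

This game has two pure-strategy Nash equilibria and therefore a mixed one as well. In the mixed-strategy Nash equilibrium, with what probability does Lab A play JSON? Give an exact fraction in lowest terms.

Lab A's mix p on Avro must make Lab B indifferent between Avro and JSON.
Lab B's payoff from Avro: 15p + 11(1−p). From JSON: 9p + 12(1−p).
Set equal: 6p = 1(1−p) → p = 1/7.
Probability on JSON is 1 − 1/7 = 6/7.

6/7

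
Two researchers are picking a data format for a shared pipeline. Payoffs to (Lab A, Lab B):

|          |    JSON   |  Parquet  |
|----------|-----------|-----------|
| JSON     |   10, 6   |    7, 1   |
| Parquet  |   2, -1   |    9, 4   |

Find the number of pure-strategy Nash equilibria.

Both JSON: Lab A gets 10 (best alternative 2); Lab B gets 6 (best alternative 1). Neither deviates — NE.
Both Parquet: Lab A gets 9 (best alternative 7); Lab B gets 4 (best alternative -1). Neither deviates — NE.
(JSON, Parquet) is not a NE: Lab A would switch to Parquet (9 > 7).
No other cell survives both best-response checks, so there are 2 pure NE.

2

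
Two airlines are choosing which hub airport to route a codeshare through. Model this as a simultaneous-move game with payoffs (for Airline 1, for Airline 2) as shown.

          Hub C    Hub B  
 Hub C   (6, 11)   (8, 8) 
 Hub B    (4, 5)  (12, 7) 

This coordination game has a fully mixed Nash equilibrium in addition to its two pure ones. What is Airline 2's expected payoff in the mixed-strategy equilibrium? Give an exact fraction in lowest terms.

Airline 1 mixes with probability p on Hub C, chosen so Airline 2 is indifferent: 11p + 5(1−p) = 8p + 7(1−p) gives p = 2/5.
Airline 2's expected payoff is 11·2/5 + 5·3/5 = 37/5.

37/5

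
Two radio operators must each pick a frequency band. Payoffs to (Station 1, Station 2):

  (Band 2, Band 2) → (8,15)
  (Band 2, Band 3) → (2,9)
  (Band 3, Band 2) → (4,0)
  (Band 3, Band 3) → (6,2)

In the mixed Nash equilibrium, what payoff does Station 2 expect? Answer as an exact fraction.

15/4

Station 1 mixes with probability p on Band 2, chosen so Station 2 is indifferent: 15p + 0(1−p) = 9p + 2(1−p) gives p = 1/4.
Station 2's expected payoff is 15·1/4 + 0·3/4 = 15/4.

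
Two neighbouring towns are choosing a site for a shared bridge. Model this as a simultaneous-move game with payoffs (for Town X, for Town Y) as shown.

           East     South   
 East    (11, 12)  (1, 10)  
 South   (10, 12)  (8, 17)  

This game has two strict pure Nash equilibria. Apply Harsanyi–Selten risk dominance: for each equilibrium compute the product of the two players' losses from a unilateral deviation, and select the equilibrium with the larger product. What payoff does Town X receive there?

At both East: Town X loses 11 − 10 = 1 by deviating; Town Y loses 12 − 10 = 2. Product = 1·2 = 2.
At both South: Town X loses 8 − 1 = 7 by deviating; Town Y loses 17 − 12 = 5. Product = 7·5 = 35.
35 > 2, so both South is risk-dominant. Town X's payoff there is 8.

8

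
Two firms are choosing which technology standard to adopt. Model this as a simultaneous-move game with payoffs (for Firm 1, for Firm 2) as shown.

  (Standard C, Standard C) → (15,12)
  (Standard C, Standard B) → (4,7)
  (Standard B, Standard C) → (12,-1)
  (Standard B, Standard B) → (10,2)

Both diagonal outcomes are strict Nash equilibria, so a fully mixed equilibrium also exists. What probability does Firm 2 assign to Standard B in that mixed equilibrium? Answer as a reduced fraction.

Firm 2's mix q on Standard C must make Firm 1 indifferent between Standard C and Standard B.
Firm 1's payoff from Standard C: 15q + 4(1−q). From Standard B: 12q + 10(1−q).
Set equal: 3q = 6(1−q) → q = 6/9 = 2/3.
Probability on Standard B is 1 − 2/3 = 1/3.

1/3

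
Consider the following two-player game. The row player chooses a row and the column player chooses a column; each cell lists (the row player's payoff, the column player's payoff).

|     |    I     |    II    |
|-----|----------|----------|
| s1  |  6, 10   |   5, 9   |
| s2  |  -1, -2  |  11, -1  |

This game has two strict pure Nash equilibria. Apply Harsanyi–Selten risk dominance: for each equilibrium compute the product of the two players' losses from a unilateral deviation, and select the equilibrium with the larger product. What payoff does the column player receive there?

At (s1, I): the row player loses 6 − (-1) = 7 by deviating; the column player loses 10 − 9 = 1. Product = 7·1 = 7.
At (s2, II): the row player loses 11 − 5 = 6 by deviating; the column player loses -1 − (-2) = 1. Product = 6·1 = 6.
7 > 6, so (s1, I) is risk-dominant. The column player's payoff there is 10.

10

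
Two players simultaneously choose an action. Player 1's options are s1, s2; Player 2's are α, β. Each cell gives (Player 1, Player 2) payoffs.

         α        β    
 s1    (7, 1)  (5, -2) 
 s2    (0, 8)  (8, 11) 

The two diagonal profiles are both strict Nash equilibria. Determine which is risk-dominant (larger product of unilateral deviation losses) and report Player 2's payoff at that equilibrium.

1

At (s1, α): Player 1 loses 7 − 0 = 7 by deviating; Player 2 loses 1 − (-2) = 3. Product = 7·3 = 21.
At (s2, β): Player 1 loses 8 − 5 = 3 by deviating; Player 2 loses 11 − 8 = 3. Product = 3·3 = 9.
21 > 9, so (s1, α) is risk-dominant. Player 2's payoff there is 1.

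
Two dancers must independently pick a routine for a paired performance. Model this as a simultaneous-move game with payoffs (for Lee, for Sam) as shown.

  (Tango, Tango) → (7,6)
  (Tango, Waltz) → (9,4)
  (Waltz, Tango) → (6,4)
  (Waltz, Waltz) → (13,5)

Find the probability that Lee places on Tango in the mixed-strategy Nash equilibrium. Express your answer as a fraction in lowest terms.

1/3

Lee's mix p on Tango must make Sam indifferent between Tango and Waltz.
Sam's payoff from Tango: 6p + 4(1−p). From Waltz: 4p + 5(1−p).
Set equal: 2p = 1(1−p) → p = 1/3.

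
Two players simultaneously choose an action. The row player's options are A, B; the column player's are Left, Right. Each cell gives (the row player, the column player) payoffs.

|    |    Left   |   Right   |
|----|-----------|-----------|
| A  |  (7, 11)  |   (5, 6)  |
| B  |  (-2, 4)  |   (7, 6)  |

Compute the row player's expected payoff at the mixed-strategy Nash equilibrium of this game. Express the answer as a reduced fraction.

59/11

The column player mixes with probability q on Left, chosen so the row player is indifferent: 7q + 5(1−q) = (-2)q + 7(1−q) gives q = 2/11.
The row player's expected payoff (from either row, since indifferent) is 7·2/11 + 5·9/11 = 59/11.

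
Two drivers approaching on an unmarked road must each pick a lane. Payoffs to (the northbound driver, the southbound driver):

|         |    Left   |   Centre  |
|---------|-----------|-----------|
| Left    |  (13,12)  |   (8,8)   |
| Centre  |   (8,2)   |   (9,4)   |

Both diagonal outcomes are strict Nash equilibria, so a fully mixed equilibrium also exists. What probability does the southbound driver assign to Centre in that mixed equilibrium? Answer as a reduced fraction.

5/6

The southbound driver's mix q on Left must make the northbound driver indifferent between Left and Centre.
The northbound driver's payoff from Left: 13q + 8(1−q). From Centre: 8q + 9(1−q).
Set equal: 5q = 1(1−q) → q = 1/6.
Probability on Centre is 1 − 1/6 = 5/6.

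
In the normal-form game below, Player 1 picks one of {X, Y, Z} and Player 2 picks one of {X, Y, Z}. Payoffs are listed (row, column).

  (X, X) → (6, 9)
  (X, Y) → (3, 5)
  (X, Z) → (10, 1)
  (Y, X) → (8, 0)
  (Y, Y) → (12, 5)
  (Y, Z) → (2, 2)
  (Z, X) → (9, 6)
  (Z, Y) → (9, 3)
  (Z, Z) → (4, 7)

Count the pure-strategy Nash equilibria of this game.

1

Both Y: Player 1 gets 12 (best alternative 9); Player 2 gets 5 (best alternative 2). Neither deviates — NE.
Both X is not a NE: Player 1 would switch to Z (9 > 6).
No other cell survives both best-response checks, so there is 1 pure NE.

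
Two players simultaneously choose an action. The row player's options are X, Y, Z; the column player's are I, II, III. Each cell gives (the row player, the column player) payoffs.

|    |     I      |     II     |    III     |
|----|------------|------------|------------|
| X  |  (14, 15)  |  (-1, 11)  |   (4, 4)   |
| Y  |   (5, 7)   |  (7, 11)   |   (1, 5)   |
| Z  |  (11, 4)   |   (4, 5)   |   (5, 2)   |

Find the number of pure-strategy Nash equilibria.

(X, I): the row player gets 14 (best alternative 11); the column player gets 15 (best alternative 11). Neither deviates — NE.
(Y, II): the row player gets 7 (best alternative 4); the column player gets 11 (best alternative 7). Neither deviates — NE.
(Z, III) is not a NE: the column player would switch to II (5 > 2).
No other cell survives both best-response checks, so there are 2 pure NE.

2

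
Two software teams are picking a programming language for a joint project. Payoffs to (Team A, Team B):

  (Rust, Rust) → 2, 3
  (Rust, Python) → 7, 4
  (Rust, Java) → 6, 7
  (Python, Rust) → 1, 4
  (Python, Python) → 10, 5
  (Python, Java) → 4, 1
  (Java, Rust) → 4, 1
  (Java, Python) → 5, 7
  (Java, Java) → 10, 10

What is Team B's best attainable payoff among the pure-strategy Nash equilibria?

Both Python is a pure NE (Team A: 10 ≥ 7; Team B: 5 ≥ 4). Team B gets 5.
Both Java is a pure NE (Team A: 10 ≥ 6; Team B: 10 ≥ 7). Team B gets 10.
Every other cell has a profitable deviation for at least one player. Highest of {5, 10} is 10.

10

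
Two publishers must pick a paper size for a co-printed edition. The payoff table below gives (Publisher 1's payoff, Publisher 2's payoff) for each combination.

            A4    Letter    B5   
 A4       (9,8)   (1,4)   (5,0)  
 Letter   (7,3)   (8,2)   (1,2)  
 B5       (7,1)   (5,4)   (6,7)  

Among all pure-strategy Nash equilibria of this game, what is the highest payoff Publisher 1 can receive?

9

Both A4 is a pure NE (Publisher 1: 9 ≥ 7; Publisher 2: 8 ≥ 4). Publisher 1 gets 9.
Both B5 is a pure NE (Publisher 1: 6 ≥ 5; Publisher 2: 7 ≥ 4). Publisher 1 gets 6.
Every other cell has a profitable deviation for at least one player. Highest of {9, 6} is 9.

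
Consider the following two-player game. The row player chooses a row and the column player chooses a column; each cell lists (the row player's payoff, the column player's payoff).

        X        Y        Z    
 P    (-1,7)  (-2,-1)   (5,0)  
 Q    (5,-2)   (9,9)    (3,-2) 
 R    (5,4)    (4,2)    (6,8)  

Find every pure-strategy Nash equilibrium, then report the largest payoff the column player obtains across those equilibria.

(Q, Y) is a pure NE (the row player: 9 ≥ 4; the column player: 9 ≥ -2). The column player gets 9.
(R, Z) is a pure NE (the row player: 6 ≥ 5; the column player: 8 ≥ 4). The column player gets 8.
Every other cell has a profitable deviation for at least one player. Highest of {9, 8} is 9.

9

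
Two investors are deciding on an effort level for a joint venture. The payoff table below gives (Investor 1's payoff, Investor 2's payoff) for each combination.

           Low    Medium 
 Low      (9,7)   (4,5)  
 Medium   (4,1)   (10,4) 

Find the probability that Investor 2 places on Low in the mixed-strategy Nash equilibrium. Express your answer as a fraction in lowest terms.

6/11

Investor 2's mix q on Low must make Investor 1 indifferent between Low and Medium.
Investor 1's payoff from Low: 9q + 4(1−q). From Medium: 4q + 10(1−q).
Set equal: 5q = 6(1−q) → q = 6/11.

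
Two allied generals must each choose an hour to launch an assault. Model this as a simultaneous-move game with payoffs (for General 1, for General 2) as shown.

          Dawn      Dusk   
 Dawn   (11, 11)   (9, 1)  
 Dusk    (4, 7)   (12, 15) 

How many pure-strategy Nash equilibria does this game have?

2

Both Dawn: General 1 gets 11 (best alternative 4); General 2 gets 11 (best alternative 1). Neither deviates — NE.
Both Dusk: General 1 gets 12 (best alternative 9); General 2 gets 15 (best alternative 7). Neither deviates — NE.
(Dusk, Dawn) is not a NE: General 1 would switch to Dawn (11 > 4).
No other cell survives both best-response checks, so there are 2 pure NE.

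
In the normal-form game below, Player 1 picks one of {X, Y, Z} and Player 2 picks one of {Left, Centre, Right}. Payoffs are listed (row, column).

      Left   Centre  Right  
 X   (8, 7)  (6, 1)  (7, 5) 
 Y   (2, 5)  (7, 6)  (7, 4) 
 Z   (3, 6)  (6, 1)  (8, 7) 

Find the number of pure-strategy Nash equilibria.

(X, Left): Player 1 gets 8 (best alternative 3); Player 2 gets 7 (best alternative 5). Neither deviates — NE.
(Y, Centre): Player 1 gets 7 (best alternative 6); Player 2 gets 6 (best alternative 5). Neither deviates — NE.
(Z, Right): Player 1 gets 8 (best alternative 7); Player 2 gets 7 (best alternative 6). Neither deviates — NE.
(Z, Left) is not a NE: Player 1 would switch to X (8 > 3).
No other cell survives both best-response checks, so there are 3 pure NE.

3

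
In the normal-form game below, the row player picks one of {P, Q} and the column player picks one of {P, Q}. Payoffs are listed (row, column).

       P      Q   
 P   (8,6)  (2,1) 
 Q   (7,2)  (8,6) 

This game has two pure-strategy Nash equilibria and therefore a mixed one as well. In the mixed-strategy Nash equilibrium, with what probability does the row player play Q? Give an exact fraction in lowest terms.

The row player's mix p on P must make the column player indifferent between P and Q.
The column player's payoff from P: 6p + 2(1−p). From Q: 1p + 6(1−p).
Set equal: 5p = 4(1−p) → p = 4/9.
Probability on Q is 1 − 4/9 = 5/9.

5/9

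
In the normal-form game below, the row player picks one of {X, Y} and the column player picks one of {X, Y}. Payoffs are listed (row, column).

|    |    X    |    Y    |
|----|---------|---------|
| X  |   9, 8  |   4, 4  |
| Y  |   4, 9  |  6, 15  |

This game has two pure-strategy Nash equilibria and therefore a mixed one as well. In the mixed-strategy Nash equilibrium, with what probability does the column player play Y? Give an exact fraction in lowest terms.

5/7

The column player's mix q on X must make the row player indifferent between X and Y.
The row player's payoff from X: 9q + 4(1−q). From Y: 4q + 6(1−q).
Set equal: 5q = 2(1−q) → q = 2/7.
Probability on Y is 1 − 2/7 = 5/7.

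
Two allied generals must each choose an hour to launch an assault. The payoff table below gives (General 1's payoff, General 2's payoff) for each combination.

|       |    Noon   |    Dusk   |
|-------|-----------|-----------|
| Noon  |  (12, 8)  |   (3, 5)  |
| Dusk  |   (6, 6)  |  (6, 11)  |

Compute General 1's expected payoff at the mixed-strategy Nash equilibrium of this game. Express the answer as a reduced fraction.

6

General 2 mixes with probability q on Noon, chosen so General 1 is indifferent: 12q + 3(1−q) = 6q + 6(1−q) gives q = 1/3.
General 1's expected payoff (from either row, since indifferent) is 12·1/3 + 3·2/3 = 6.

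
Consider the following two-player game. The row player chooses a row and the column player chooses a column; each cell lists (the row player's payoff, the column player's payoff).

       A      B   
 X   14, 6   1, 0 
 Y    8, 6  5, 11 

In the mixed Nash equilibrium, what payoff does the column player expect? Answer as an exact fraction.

The row player mixes with probability p on X, chosen so the column player is indifferent: 6p + 6(1−p) = 0p + 11(1−p) gives p = 5/11.
The column player's expected payoff is 6·5/11 + 6·6/11 = 6.

6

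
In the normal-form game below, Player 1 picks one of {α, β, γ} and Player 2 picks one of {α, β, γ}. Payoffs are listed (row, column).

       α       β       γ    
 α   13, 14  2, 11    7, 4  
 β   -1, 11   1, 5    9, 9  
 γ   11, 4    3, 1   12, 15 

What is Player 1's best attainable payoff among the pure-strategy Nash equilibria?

13

Both α is a pure NE (Player 1: 13 ≥ 11; Player 2: 14 ≥ 11). Player 1 gets 13.
Both γ is a pure NE (Player 1: 12 ≥ 9; Player 2: 15 ≥ 4). Player 1 gets 12.
Every other cell has a profitable deviation for at least one player. Highest of {13, 12} is 13.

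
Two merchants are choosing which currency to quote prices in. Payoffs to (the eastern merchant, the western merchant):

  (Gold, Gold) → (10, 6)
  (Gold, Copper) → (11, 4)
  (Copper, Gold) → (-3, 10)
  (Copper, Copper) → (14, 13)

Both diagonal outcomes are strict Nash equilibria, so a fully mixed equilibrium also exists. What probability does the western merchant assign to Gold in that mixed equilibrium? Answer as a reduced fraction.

The western merchant's mix q on Gold must make the eastern merchant indifferent between Gold and Copper.
The eastern merchant's payoff from Gold: 10q + 11(1−q). From Copper: (-3)q + 14(1−q).
Set equal: 13q = 3(1−q) → q = 3/16.

3/16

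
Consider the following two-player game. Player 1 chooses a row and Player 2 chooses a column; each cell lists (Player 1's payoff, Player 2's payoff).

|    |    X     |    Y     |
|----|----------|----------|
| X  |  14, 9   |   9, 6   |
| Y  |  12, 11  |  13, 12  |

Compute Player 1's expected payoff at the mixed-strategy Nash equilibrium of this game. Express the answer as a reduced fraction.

Player 2 mixes with probability q on X, chosen so Player 1 is indifferent: 14q + 9(1−q) = 12q + 13(1−q) gives q = 2/3.
Player 1's expected payoff (from either row, since indifferent) is 14·2/3 + 9·1/3 = 37/3.

37/3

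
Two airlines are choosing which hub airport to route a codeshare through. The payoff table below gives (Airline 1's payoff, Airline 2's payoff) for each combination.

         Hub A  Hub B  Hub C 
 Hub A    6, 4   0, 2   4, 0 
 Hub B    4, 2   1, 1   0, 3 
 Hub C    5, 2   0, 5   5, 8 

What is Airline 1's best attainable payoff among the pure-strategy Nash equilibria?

Both Hub A is a pure NE (Airline 1: 6 ≥ 5; Airline 2: 4 ≥ 2). Airline 1 gets 6.
Both Hub C is a pure NE (Airline 1: 5 ≥ 4; Airline 2: 8 ≥ 5). Airline 1 gets 5.
Every other cell has a profitable deviation for at least one player. Highest of {6, 5} is 6.

6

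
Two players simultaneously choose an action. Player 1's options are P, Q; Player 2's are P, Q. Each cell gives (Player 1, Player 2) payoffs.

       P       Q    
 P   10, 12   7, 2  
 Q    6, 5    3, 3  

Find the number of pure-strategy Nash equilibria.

1

Both P: Player 1 gets 10 (best alternative 6); Player 2 gets 12 (best alternative 2). Neither deviates — NE.
Both Q is not a NE: Player 1 would switch to P (7 > 3).
No other cell survives both best-response checks, so there is 1 pure NE.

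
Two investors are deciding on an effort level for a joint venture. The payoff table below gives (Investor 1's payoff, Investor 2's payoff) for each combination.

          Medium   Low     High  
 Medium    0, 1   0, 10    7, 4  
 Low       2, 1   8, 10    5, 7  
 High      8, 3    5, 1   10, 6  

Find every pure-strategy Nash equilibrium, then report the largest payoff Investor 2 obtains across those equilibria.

Both Low is a pure NE (Investor 1: 8 ≥ 5; Investor 2: 10 ≥ 7). Investor 2 gets 10.
Both High is a pure NE (Investor 1: 10 ≥ 7; Investor 2: 6 ≥ 3). Investor 2 gets 6.
Every other cell has a profitable deviation for at least one player. Highest of {10, 6} is 10.

10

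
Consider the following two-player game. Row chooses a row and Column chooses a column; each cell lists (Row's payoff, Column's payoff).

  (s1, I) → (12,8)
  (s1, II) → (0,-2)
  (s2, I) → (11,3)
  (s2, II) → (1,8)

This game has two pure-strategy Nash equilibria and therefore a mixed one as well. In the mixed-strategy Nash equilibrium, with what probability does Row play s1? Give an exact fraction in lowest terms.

1/3

Row's mix p on s1 must make Column indifferent between I and II.
Column's payoff from I: 8p + 3(1−p). From II: (-2)p + 8(1−p).
Set equal: 10p = 5(1−p) → p = 5/15 = 1/3.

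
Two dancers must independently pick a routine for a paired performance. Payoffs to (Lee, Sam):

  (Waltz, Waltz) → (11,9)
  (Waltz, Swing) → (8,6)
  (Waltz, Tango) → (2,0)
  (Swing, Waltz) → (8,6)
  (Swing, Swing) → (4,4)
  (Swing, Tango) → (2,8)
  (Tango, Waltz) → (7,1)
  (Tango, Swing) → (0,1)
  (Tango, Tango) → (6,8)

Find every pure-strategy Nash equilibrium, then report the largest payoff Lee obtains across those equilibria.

Both Waltz is a pure NE (Lee: 11 ≥ 8; Sam: 9 ≥ 6). Lee gets 11.
Both Tango is a pure NE (Lee: 6 ≥ 2; Sam: 8 ≥ 1). Lee gets 6.
Every other cell has a profitable deviation for at least one player. Highest of {11, 6} is 11.

11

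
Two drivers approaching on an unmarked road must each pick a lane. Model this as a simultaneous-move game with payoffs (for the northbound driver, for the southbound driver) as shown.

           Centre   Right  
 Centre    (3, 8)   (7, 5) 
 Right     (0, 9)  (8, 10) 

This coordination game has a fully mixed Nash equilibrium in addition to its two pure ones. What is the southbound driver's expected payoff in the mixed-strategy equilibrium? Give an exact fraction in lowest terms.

35/4

The northbound driver mixes with probability p on Centre, chosen so the southbound driver is indifferent: 8p + 9(1−p) = 5p + 10(1−p) gives p = 1/4.
The southbound driver's expected payoff is 8·1/4 + 9·3/4 = 35/4.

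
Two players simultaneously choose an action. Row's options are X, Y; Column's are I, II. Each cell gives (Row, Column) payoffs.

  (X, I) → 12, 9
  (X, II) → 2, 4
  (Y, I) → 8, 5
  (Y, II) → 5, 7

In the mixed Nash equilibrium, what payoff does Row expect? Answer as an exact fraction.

44/7

Column mixes with probability q on I, chosen so Row is indifferent: 12q + 2(1−q) = 8q + 5(1−q) gives q = 3/7.
Row's expected payoff (from either row, since indifferent) is 12·3/7 + 2·4/7 = 44/7.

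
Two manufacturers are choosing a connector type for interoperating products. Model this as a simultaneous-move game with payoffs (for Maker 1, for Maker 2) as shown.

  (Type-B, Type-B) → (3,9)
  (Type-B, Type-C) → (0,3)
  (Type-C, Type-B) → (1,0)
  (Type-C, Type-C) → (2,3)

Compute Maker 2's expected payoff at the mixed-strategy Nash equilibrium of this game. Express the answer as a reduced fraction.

3

Maker 1 mixes with probability p on Type-B, chosen so Maker 2 is indifferent: 9p + 0(1−p) = 3p + 3(1−p) gives p = 1/3.
Maker 2's expected payoff is 9·1/3 + 0·2/3 = 3.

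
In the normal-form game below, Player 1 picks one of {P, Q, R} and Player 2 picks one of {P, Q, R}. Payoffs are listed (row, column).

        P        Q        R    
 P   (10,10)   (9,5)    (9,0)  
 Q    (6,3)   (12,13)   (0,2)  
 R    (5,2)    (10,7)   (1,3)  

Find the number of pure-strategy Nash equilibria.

2

Both P: Player 1 gets 10 (best alternative 6); Player 2 gets 10 (best alternative 5). Neither deviates — NE.
Both Q: Player 1 gets 12 (best alternative 10); Player 2 gets 13 (best alternative 3). Neither deviates — NE.
Both R is not a NE: Player 1 would switch to P (9 > 1).
No other cell survives both best-response checks, so there are 2 pure NE.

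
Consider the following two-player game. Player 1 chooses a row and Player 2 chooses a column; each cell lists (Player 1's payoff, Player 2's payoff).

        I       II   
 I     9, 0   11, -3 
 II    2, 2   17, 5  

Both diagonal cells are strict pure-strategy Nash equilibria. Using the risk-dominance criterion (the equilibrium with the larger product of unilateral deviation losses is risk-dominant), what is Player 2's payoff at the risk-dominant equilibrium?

0

At both I: Player 1 loses 9 − 2 = 7 by deviating; Player 2 loses 0 − (-3) = 3. Product = 7·3 = 21.
At both II: Player 1 loses 17 − 11 = 6 by deviating; Player 2 loses 5 − 2 = 3. Product = 6·3 = 18.
21 > 18, so both I is risk-dominant. Player 2's payoff there is 0.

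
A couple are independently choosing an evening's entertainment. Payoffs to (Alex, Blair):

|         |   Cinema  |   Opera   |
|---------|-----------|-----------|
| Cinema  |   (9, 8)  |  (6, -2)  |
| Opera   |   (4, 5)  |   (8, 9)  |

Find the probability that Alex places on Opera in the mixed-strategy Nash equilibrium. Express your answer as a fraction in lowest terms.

Alex's mix p on Cinema must make Blair indifferent between Cinema and Opera.
Blair's payoff from Cinema: 8p + 5(1−p). From Opera: (-2)p + 9(1−p).
Set equal: 10p = 4(1−p) → p = 4/14 = 2/7.
Probability on Opera is 1 − 2/7 = 5/7.

5/7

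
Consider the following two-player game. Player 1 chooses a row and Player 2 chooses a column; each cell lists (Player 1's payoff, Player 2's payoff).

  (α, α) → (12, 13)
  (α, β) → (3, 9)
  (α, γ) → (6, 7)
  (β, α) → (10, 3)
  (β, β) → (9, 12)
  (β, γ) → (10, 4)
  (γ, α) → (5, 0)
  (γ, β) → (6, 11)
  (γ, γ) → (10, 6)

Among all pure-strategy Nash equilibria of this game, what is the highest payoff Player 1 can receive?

12

Both α is a pure NE (Player 1: 12 ≥ 10; Player 2: 13 ≥ 9). Player 1 gets 12.
Both β is a pure NE (Player 1: 9 ≥ 6; Player 2: 12 ≥ 4). Player 1 gets 9.
Every other cell has a profitable deviation for at least one player. Highest of {12, 9} is 12.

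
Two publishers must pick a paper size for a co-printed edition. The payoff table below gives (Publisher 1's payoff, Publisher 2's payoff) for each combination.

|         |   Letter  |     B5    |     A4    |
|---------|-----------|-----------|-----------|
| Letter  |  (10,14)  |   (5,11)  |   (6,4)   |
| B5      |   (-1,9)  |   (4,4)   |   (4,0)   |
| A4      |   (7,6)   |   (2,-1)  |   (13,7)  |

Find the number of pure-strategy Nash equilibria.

Both Letter: Publisher 1 gets 10 (best alternative 7); Publisher 2 gets 14 (best alternative 11). Neither deviates — NE.
Both A4: Publisher 1 gets 13 (best alternative 6); Publisher 2 gets 7 (best alternative 6). Neither deviates — NE.
Both B5 is not a NE: Publisher 1 would switch to Letter (5 > 4).
No other cell survives both best-response checks, so there are 2 pure NE.

2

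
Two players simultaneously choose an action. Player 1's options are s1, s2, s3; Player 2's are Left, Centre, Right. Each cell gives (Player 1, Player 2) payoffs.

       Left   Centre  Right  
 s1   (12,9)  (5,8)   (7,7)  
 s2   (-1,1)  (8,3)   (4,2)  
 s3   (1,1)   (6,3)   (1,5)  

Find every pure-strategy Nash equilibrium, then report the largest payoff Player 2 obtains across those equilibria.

9

(s1, Left) is a pure NE (Player 1: 12 ≥ 1; Player 2: 9 ≥ 8). Player 2 gets 9.
(s2, Centre) is a pure NE (Player 1: 8 ≥ 6; Player 2: 3 ≥ 2). Player 2 gets 3.
Every other cell has a profitable deviation for at least one player. Highest of {9, 3} is 9.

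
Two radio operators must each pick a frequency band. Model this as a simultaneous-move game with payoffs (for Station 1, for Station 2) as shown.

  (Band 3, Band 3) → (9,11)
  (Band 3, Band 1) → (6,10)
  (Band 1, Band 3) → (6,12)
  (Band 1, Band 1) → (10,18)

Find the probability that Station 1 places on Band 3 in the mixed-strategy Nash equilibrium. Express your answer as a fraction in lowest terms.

6/7

Station 1's mix p on Band 3 must make Station 2 indifferent between Band 3 and Band 1.
Station 2's payoff from Band 3: 11p + 12(1−p). From Band 1: 10p + 18(1−p).
Set equal: 1p = 6(1−p) → p = 6/7.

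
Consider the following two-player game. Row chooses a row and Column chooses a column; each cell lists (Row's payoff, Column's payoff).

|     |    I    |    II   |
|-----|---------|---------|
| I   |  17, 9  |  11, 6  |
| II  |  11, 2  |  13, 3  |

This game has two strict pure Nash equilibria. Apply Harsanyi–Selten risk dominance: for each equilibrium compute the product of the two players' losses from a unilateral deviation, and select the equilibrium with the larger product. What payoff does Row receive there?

At both I: Row loses 17 − 11 = 6 by deviating; Column loses 9 − 6 = 3. Product = 6·3 = 18.
At both II: Row loses 13 − 11 = 2 by deviating; Column loses 3 − 2 = 1. Product = 2·1 = 2.
18 > 2, so both I is risk-dominant. Row's payoff there is 17.

17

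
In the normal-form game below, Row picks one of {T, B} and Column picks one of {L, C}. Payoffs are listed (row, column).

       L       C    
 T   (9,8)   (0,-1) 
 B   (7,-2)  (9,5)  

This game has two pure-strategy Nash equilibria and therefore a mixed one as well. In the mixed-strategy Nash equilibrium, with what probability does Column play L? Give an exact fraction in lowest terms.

Column's mix q on L must make Row indifferent between T and B.
Row's payoff from T: 9q + 0(1−q). From B: 7q + 9(1−q).
Set equal: 2q = 9(1−q) → q = 9/11.

9/11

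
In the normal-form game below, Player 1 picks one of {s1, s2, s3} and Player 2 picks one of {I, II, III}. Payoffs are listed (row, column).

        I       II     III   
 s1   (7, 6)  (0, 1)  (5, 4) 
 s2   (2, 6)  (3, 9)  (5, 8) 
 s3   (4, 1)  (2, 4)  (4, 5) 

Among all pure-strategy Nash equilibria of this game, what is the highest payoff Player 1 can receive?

(s1, I) is a pure NE (Player 1: 7 ≥ 4; Player 2: 6 ≥ 4). Player 1 gets 7.
(s2, II) is a pure NE (Player 1: 3 ≥ 2; Player 2: 9 ≥ 8). Player 1 gets 3.
Every other cell has a profitable deviation for at least one player. Highest of {7, 3} is 7.

7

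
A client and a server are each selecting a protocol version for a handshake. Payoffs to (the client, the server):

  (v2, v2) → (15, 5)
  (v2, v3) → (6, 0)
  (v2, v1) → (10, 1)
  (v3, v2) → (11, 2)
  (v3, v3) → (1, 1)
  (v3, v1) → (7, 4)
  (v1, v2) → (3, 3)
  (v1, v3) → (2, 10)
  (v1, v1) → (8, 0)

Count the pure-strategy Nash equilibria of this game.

Both v2: the client gets 15 (best alternative 11); the server gets 5 (best alternative 1). Neither deviates — NE.
Both v1 is not a NE: the client would switch to v2 (10 > 8).
No other cell survives both best-response checks, so there is 1 pure NE.

1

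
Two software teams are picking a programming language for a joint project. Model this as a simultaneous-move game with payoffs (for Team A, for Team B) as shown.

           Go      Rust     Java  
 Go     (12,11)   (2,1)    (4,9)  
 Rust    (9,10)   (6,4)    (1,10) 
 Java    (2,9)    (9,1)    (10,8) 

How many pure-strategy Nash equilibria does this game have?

1

Both Go: Team A gets 12 (best alternative 9); Team B gets 11 (best alternative 9). Neither deviates — NE.
Both Rust is not a NE: Team A would switch to Java (9 > 6).
No other cell survives both best-response checks, so there is 1 pure NE.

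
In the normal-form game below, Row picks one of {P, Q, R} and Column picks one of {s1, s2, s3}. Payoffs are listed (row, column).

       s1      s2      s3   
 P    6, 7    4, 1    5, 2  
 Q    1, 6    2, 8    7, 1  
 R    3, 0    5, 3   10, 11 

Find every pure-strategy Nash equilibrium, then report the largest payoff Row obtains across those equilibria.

(P, s1) is a pure NE (Row: 6 ≥ 3; Column: 7 ≥ 2). Row gets 6.
(R, s3) is a pure NE (Row: 10 ≥ 7; Column: 11 ≥ 3). Row gets 10.
Every other cell has a profitable deviation for at least one player. Highest of {6, 10} is 10.

10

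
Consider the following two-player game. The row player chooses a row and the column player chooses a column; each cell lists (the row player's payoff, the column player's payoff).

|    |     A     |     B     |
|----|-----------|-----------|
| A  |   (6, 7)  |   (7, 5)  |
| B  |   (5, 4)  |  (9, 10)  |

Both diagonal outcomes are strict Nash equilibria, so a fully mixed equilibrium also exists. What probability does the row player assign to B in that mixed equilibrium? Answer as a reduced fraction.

1/4

The row player's mix p on A must make the column player indifferent between A and B.
The column player's payoff from A: 7p + 4(1−p). From B: 5p + 10(1−p).
Set equal: 2p = 6(1−p) → p = 6/8 = 3/4.
Probability on B is 1 − 3/4 = 1/4.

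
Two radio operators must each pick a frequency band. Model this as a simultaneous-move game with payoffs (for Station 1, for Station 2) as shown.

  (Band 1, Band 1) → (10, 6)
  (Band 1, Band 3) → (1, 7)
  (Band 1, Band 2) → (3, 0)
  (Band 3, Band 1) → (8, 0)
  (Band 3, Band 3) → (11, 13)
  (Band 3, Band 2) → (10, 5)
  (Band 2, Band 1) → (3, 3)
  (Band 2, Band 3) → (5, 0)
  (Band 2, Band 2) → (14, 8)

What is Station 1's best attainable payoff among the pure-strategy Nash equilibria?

Both Band 3 is a pure NE (Station 1: 11 ≥ 5; Station 2: 13 ≥ 5). Station 1 gets 11.
Both Band 2 is a pure NE (Station 1: 14 ≥ 10; Station 2: 8 ≥ 3). Station 1 gets 14.
Every other cell has a profitable deviation for at least one player. Highest of {11, 14} is 14.

14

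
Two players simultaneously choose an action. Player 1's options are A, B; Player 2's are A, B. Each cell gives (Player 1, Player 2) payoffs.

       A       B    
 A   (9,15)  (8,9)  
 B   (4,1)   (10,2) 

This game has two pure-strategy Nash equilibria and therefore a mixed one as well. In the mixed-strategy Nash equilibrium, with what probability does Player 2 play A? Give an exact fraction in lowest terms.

Player 2's mix q on A must make Player 1 indifferent between A and B.
Player 1's payoff from A: 9q + 8(1−q). From B: 4q + 10(1−q).
Set equal: 5q = 2(1−q) → q = 2/7.

2/7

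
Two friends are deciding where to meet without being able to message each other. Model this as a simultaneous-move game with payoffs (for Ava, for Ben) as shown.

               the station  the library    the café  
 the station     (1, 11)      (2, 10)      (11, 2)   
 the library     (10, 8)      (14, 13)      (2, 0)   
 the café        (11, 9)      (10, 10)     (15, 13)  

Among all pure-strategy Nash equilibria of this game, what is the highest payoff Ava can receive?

Both the library is a pure NE (Ava: 14 ≥ 10; Ben: 13 ≥ 8). Ava gets 14.
Both the café is a pure NE (Ava: 15 ≥ 11; Ben: 13 ≥ 10). Ava gets 15.
Every other cell has a profitable deviation for at least one player. Highest of {14, 15} is 15.

15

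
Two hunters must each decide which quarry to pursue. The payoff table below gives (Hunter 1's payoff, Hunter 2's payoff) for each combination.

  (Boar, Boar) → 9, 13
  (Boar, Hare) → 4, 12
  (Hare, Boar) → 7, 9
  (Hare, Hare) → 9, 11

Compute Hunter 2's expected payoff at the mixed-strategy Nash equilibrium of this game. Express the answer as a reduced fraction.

Hunter 1 mixes with probability p on Boar, chosen so Hunter 2 is indifferent: 13p + 9(1−p) = 12p + 11(1−p) gives p = 2/3.
Hunter 2's expected payoff is 13·2/3 + 9·1/3 = 35/3.

35/3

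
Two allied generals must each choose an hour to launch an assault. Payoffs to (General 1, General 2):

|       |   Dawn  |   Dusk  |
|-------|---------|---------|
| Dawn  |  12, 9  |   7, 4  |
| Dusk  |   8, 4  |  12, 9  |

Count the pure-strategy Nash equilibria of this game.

Both Dawn: General 1 gets 12 (best alternative 8); General 2 gets 9 (best alternative 4). Neither deviates — NE.
Both Dusk: General 1 gets 12 (best alternative 7); General 2 gets 9 (best alternative 4). Neither deviates — NE.
(Dawn, Dusk) is not a NE: General 1 would switch to Dusk (12 > 7).
No other cell survives both best-response checks, so there are 2 pure NE.

2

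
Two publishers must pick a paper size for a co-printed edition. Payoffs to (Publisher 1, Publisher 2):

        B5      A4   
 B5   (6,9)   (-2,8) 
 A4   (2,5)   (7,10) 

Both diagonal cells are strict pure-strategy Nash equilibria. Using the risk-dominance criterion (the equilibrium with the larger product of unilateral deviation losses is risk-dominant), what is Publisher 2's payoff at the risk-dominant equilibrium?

At both B5: Publisher 1 loses 6 − 2 = 4 by deviating; Publisher 2 loses 9 − 8 = 1. Product = 4·1 = 4.
At both A4: Publisher 1 loses 7 − (-2) = 9 by deviating; Publisher 2 loses 10 − 5 = 5. Product = 9·5 = 45.
45 > 4, so both A4 is risk-dominant. Publisher 2's payoff there is 10.

10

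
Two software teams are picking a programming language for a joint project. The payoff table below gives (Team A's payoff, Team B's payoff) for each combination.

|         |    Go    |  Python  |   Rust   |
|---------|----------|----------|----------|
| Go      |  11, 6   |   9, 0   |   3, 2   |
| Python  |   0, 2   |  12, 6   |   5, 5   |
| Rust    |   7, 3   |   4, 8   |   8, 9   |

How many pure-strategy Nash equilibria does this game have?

Both Go: Team A gets 11 (best alternative 7); Team B gets 6 (best alternative 2). Neither deviates — NE.
Both Python: Team A gets 12 (best alternative 9); Team B gets 6 (best alternative 5). Neither deviates — NE.
Both Rust: Team A gets 8 (best alternative 5); Team B gets 9 (best alternative 8). Neither deviates — NE.
(Rust, Go) is not a NE: Team A would switch to Go (11 > 7).
No other cell survives both best-response checks, so there are 3 pure NE.

3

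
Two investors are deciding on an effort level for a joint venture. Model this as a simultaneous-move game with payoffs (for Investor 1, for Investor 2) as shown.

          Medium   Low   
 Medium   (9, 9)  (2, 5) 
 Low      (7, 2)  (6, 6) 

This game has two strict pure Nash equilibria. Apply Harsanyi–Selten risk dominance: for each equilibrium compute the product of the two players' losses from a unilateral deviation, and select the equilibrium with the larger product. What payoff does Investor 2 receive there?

6

At both Medium: Investor 1 loses 9 − 7 = 2 by deviating; Investor 2 loses 9 − 5 = 4. Product = 2·4 = 8.
At both Low: Investor 1 loses 6 − 2 = 4 by deviating; Investor 2 loses 6 − 2 = 4. Product = 4·4 = 16.
16 > 8, so both Low is risk-dominant. Investor 2's payoff there is 6.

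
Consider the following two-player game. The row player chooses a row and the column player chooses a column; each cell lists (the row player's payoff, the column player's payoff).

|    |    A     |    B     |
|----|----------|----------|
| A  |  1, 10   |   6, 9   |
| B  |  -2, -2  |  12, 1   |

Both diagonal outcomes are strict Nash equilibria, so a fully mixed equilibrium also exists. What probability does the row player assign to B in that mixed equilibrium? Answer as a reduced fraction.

The row player's mix p on A must make the column player indifferent between A and B.
The column player's payoff from A: 10p + (-2)(1−p). From B: 9p + 1(1−p).
Set equal: 1p = 3(1−p) → p = 3/4.
Probability on B is 1 − 3/4 = 1/4.

1/4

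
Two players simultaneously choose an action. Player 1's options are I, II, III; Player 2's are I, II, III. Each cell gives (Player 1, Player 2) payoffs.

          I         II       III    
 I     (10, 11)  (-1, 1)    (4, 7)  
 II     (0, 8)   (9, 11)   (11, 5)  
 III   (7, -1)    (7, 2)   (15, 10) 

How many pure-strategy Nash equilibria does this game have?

Both I: Player 1 gets 10 (best alternative 7); Player 2 gets 11 (best alternative 7). Neither deviates — NE.
Both II: Player 1 gets 9 (best alternative 7); Player 2 gets 11 (best alternative 8). Neither deviates — NE.
Both III: Player 1 gets 15 (best alternative 11); Player 2 gets 10 (best alternative 2). Neither deviates — NE.
(II, I) is not a NE: Player 1 would switch to I (10 > 0).
No other cell survives both best-response checks, so there are 3 pure NE.

3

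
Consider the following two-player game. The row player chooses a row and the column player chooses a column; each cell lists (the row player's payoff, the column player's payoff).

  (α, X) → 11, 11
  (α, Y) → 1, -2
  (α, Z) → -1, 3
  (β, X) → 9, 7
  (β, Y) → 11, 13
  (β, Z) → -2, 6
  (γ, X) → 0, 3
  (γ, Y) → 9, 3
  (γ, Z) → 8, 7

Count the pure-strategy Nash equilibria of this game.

3

(α, X): the row player gets 11 (best alternative 9); the column player gets 11 (best alternative 3). Neither deviates — NE.
(β, Y): the row player gets 11 (best alternative 9); the column player gets 13 (best alternative 7). Neither deviates — NE.
(γ, Z): the row player gets 8 (best alternative -1); the column player gets 7 (best alternative 3). Neither deviates — NE.
(β, Z) is not a NE: the row player would switch to γ (8 > -2).
No other cell survives both best-response checks, so there are 3 pure NE.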